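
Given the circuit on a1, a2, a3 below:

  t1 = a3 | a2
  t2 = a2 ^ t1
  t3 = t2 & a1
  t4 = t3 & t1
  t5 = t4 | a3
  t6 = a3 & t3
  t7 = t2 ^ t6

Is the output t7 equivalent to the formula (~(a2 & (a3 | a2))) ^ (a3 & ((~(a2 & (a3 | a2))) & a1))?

t1 = a3 | a2
t2 = a2 ^ t1 = a2 ^ (a3 | a2)
t3 = t2 & a1 = (a2 ^ (a3 | a2)) & a1
t6 = a3 & t3 = a3 & ((a2 ^ (a3 | a2)) & a1)
t7 = t2 ^ t6 = (a2 ^ (a3 | a2)) ^ (a3 & ((a2 ^ (a3 | a2)) & a1))
At a1=0, a2=0, a3=0: circuit gives 0, formula gives 1.

No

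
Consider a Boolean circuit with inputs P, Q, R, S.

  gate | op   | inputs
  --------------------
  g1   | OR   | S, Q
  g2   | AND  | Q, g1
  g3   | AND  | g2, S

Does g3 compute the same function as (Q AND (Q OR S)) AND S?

Yes

g1 = S OR Q
g2 = Q AND g1 = Q AND (S OR Q)
g3 = g2 AND S = (Q AND (S OR Q)) AND S
At P=0, Q=0, R=0, S=0: circuit gives 0, formula gives 0.
At P=0, Q=1, R=0, S=1: circuit gives 1, formula gives 1.
Agrees on all 16 inputs.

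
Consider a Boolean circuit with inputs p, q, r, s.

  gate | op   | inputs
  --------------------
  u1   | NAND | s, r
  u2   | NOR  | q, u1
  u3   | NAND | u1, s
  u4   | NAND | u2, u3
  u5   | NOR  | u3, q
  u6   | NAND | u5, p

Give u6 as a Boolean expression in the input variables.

u1 = s NAND r
u3 = u1 NAND s = (s NAND r) NAND s
u5 = u3 NOR q = ((s NAND r) NAND s) NOR q
u6 = u5 NAND p = (((s NAND r) NAND s) NOR q) NAND p

(((s NAND r) NAND s) NOR q) NAND p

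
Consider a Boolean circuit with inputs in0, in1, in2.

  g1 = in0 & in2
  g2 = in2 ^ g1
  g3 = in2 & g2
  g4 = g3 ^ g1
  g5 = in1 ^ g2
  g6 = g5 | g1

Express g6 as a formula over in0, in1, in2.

g1 = in0 & in2
g2 = in2 ^ g1 = in2 ^ (in0 & in2)
g5 = in1 ^ g2 = in1 ^ (in2 ^ (in0 & in2))
g6 = g5 | g1 = (in1 ^ (in2 ^ (in0 & in2))) | (in0 & in2)

(in1 ^ (in2 ^ (in0 & in2))) | (in0 & in2)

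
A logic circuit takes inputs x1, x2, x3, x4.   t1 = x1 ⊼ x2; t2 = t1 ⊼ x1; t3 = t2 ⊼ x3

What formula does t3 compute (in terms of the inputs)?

((x1 ⊼ x2) ⊼ x1) ⊼ x3

t1 = x1 ⊼ x2
t2 = t1 ⊼ x1 = (x1 ⊼ x2) ⊼ x1
t3 = t2 ⊼ x3 = ((x1 ⊼ x2) ⊼ x1) ⊼ x3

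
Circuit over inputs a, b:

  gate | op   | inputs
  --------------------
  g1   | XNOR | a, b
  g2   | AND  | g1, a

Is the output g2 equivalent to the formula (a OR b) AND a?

No

g1 = a XNOR b
g2 = g1 AND a = (a XNOR b) AND a
At a=1, b=0: circuit gives 0, formula gives 1.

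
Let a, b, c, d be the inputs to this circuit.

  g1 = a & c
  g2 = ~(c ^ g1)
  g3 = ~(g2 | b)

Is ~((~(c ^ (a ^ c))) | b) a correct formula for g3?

g1 = a & c
g2 = ~(c ^ g1) = ~(c ^ (a & c))
g3 = ~(g2 | b) = ~((~(c ^ (a & c))) | b)
At a=0, b=0, c=1, d=0: circuit gives 1, formula gives 0.

No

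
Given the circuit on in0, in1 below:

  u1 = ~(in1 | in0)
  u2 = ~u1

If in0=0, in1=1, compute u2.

u1 = ~(1 | 0) = 0
u2 = ~0 = 1

1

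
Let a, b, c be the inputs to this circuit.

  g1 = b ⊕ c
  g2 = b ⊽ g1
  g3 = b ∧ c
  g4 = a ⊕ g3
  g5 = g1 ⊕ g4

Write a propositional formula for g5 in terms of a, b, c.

g1 = b ⊕ c
g3 = b ∧ c
g4 = a ⊕ g3 = a ⊕ (b ∧ c)
g5 = g1 ⊕ g4 = (b ⊕ c) ⊕ (a ⊕ (b ∧ c))

(b ⊕ c) ⊕ (a ⊕ (b ∧ c))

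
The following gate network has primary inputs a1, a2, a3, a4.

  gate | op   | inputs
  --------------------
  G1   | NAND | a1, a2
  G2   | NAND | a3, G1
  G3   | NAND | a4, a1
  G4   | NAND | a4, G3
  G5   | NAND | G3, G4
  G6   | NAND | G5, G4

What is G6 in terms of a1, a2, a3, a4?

G3 = a4 NAND a1
G4 = a4 NAND G3 = a4 NAND (a4 NAND a1)
G5 = G3 NAND G4 = (a4 NAND a1) NAND (a4 NAND (a4 NAND a1))
G6 = G5 NAND G4 = ((a4 NAND a1) NAND (a4 NAND (a4 NAND a1))) NAND (a4 NAND (a4 NAND a1))

((a4 NAND a1) NAND (a4 NAND (a4 NAND a1))) NAND (a4 NAND (a4 NAND a1))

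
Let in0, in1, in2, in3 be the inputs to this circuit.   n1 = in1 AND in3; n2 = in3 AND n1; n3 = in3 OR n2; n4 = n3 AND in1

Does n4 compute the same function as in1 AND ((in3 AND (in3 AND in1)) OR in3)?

Yes

n1 = in1 AND in3
n2 = in3 AND n1 = in3 AND (in1 AND in3)
n3 = in3 OR n2 = in3 OR (in3 AND (in1 AND in3))
n4 = n3 AND in1 = (in3 OR (in3 AND (in1 AND in3))) AND in1
At in0=0, in1=0, in2=0, in3=0: circuit gives 0, formula gives 0.
At in0=0, in1=1, in2=0, in3=1: circuit gives 1, formula gives 1.
Agrees on all 16 inputs.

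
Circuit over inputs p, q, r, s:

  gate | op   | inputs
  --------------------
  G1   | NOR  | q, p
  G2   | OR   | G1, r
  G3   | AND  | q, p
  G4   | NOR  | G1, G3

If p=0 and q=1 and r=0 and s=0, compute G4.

1

G1 = 1 NOR 0 = 0
G3 = 1 AND 0 = 0
G4 = 0 NOR 0 = 1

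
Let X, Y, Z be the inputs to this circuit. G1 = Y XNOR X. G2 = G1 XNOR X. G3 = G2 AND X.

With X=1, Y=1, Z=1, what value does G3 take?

G1 = 1 XNOR 1 = 1
G2 = 1 XNOR 1 = 1
G3 = 1 AND 1 = 1

1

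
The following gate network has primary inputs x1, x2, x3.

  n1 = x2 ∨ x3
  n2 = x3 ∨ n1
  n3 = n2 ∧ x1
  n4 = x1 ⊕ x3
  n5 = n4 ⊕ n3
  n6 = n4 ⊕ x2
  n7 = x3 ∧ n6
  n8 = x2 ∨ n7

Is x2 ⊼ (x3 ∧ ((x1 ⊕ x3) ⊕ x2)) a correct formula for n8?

No

n4 = x1 ⊕ x3
n6 = n4 ⊕ x2 = (x1 ⊕ x3) ⊕ x2
n7 = x3 ∧ n6 = x3 ∧ ((x1 ⊕ x3) ⊕ x2)
n8 = x2 ∨ n7 = x2 ∨ (x3 ∧ ((x1 ⊕ x3) ⊕ x2))
At x1=0, x2=0, x3=0: circuit gives 0, formula gives 1.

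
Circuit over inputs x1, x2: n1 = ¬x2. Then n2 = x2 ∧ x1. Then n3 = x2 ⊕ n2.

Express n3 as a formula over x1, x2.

x2 ⊕ (x2 ∧ x1)

n2 = x2 ∧ x1
n3 = x2 ⊕ n2 = x2 ⊕ (x2 ∧ x1)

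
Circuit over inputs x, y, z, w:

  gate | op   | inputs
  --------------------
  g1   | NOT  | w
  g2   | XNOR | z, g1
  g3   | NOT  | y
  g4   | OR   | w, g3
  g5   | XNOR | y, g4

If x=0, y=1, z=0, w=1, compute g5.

g3 = NOT 1 = 0
g4 = 1 OR 0 = 1
g5 = 1 XNOR 1 = 1

1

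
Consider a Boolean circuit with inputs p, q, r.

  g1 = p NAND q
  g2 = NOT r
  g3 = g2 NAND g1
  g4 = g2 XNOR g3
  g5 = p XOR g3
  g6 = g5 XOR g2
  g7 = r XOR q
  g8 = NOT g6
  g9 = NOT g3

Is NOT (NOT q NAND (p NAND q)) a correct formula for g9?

g1 = p NAND q
g2 = NOT r
g3 = g2 NAND g1 = NOT r NAND (p NAND q)
g9 = NOT g3 = NOT (NOT r NAND (p NAND q))
At p=0, q=0, r=1: circuit gives 0, formula gives 1.

No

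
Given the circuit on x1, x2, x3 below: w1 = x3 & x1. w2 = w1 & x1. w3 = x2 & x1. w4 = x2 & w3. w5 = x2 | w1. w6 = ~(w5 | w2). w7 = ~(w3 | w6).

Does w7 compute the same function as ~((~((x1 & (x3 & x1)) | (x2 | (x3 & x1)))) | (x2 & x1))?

Yes

w1 = x3 & x1
w2 = w1 & x1 = (x3 & x1) & x1
w3 = x2 & x1
w5 = x2 | w1 = x2 | (x3 & x1)
w6 = ~(w5 | w2) = ~((x2 | (x3 & x1)) | ((x3 & x1) & x1))
w7 = ~(w3 | w6) = ~((x2 & x1) | (~((x2 | (x3 & x1)) | ((x3 & x1) & x1))))
At x1=0, x2=0, x3=0: circuit gives 0, formula gives 0.
At x1=0, x2=1, x3=0: circuit gives 1, formula gives 1.
Agrees on all 8 inputs.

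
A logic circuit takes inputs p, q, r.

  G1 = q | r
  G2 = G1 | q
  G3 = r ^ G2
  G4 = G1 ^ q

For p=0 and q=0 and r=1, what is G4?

G1 = 0 | 1 = 1
G4 = 1 ^ 0 = 1

1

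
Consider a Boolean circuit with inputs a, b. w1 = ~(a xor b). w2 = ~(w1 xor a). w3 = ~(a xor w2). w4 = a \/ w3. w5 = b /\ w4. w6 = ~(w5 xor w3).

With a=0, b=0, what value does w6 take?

w1 = ~(0 xor 0) = 1
w2 = ~(1 xor 0) = 0
w3 = ~(0 xor 0) = 1
w4 = 0 \/ 1 = 1
w5 = 0 /\ 1 = 0
w6 = ~(0 xor 1) = 0

0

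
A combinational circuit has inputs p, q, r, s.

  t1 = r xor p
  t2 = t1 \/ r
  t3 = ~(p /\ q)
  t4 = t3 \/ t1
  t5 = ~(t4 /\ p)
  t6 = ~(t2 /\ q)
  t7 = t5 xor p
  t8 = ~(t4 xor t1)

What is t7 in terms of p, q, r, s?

t1 = r xor p
t3 = ~(p /\ q)
t4 = t3 \/ t1 = (~(p /\ q)) \/ (r xor p)
t5 = ~(t4 /\ p) = ~(((~(p /\ q)) \/ (r xor p)) /\ p)
t7 = t5 xor p = (~(((~(p /\ q)) \/ (r xor p)) /\ p)) xor p

(~(((~(p /\ q)) \/ (r xor p)) /\ p)) xor p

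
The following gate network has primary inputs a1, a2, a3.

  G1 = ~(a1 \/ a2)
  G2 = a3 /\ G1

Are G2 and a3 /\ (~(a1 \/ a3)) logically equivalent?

No

G1 = ~(a1 \/ a2)
G2 = a3 /\ G1 = a3 /\ (~(a1 \/ a2))
At a1=0, a2=0, a3=1: circuit gives 1, formula gives 0.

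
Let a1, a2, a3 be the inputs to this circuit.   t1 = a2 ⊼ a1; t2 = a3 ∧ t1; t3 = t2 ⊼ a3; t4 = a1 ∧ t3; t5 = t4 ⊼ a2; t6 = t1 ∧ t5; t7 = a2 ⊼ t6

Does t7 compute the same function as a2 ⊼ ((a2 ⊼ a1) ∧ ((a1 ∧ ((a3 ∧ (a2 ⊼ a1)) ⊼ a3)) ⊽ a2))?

No

t1 = a2 ⊼ a1
t2 = a3 ∧ t1 = a3 ∧ (a2 ⊼ a1)
t3 = t2 ⊼ a3 = (a3 ∧ (a2 ⊼ a1)) ⊼ a3
t4 = a1 ∧ t3 = a1 ∧ ((a3 ∧ (a2 ⊼ a1)) ⊼ a3)
t5 = t4 ⊼ a2 = (a1 ∧ ((a3 ∧ (a2 ⊼ a1)) ⊼ a3)) ⊼ a2
t6 = t1 ∧ t5 = (a2 ⊼ a1) ∧ ((a1 ∧ ((a3 ∧ (a2 ⊼ a1)) ⊼ a3)) ⊼ a2)
t7 = a2 ⊼ t6 = a2 ⊼ ((a2 ⊼ a1) ∧ ((a1 ∧ ((a3 ∧ (a2 ⊼ a1)) ⊼ a3)) ⊼ a2))
At a1=0, a2=1, a3=0: circuit gives 0, formula gives 1.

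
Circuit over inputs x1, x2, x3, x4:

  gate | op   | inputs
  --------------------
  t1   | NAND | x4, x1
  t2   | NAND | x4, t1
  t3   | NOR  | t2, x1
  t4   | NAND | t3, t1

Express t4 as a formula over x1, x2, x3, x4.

t1 = x4 NAND x1
t2 = x4 NAND t1 = x4 NAND (x4 NAND x1)
t3 = t2 NOR x1 = (x4 NAND (x4 NAND x1)) NOR x1
t4 = t3 NAND t1 = ((x4 NAND (x4 NAND x1)) NOR x1) NAND (x4 NAND x1)

((x4 NAND (x4 NAND x1)) NOR x1) NAND (x4 NAND x1)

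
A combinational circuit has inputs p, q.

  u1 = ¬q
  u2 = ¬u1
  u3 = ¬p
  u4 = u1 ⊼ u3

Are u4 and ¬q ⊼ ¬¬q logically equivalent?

No

u1 = ¬q
u3 = ¬p
u4 = u1 ⊼ u3 = ¬q ⊼ ¬p
At p=0, q=0: circuit gives 0, formula gives 1.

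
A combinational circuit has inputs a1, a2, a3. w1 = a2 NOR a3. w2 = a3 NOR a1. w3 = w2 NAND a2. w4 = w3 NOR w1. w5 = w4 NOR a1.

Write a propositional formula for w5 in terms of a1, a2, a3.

w1 = a2 NOR a3
w2 = a3 NOR a1
w3 = w2 NAND a2 = (a3 NOR a1) NAND a2
w4 = w3 NOR w1 = ((a3 NOR a1) NAND a2) NOR (a2 NOR a3)
w5 = w4 NOR a1 = (((a3 NOR a1) NAND a2) NOR (a2 NOR a3)) NOR a1

(((a3 NOR a1) NAND a2) NOR (a2 NOR a3)) NOR a1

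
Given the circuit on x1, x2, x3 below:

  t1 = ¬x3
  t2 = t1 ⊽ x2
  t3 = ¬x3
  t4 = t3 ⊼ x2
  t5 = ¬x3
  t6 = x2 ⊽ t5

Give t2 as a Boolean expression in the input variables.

t1 = ¬x3
t2 = t1 ⊽ x2 = ¬x3 ⊽ x2

¬x3 ⊽ x2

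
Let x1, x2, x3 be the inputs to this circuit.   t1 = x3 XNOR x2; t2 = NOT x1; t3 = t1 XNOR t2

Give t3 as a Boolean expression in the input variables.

t1 = x3 XNOR x2
t2 = NOT x1
t3 = t1 XNOR t2 = (x3 XNOR x2) XNOR NOT x1

(x3 XNOR x2) XNOR NOT x1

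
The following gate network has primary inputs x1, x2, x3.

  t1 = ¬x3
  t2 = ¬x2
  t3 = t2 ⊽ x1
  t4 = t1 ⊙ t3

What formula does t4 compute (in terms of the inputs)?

¬x3 ⊙ (¬x2 ⊽ x1)

t1 = ¬x3
t2 = ¬x2
t3 = t2 ⊽ x1 = ¬x2 ⊽ x1
t4 = t1 ⊙ t3 = ¬x3 ⊙ (¬x2 ⊽ x1)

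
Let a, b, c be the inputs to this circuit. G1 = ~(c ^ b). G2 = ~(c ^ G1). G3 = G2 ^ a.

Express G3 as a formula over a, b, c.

(~(c ^ (~(c ^ b)))) ^ a

G1 = ~(c ^ b)
G2 = ~(c ^ G1) = ~(c ^ (~(c ^ b)))
G3 = G2 ^ a = (~(c ^ (~(c ^ b)))) ^ a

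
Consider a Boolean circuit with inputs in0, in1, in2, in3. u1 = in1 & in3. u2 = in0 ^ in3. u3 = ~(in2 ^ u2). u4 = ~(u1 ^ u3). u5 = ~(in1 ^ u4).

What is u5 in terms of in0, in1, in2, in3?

u1 = in1 & in3
u2 = in0 ^ in3
u3 = ~(in2 ^ u2) = ~(in2 ^ (in0 ^ in3))
u4 = ~(u1 ^ u3) = ~((in1 & in3) ^ (~(in2 ^ (in0 ^ in3))))
u5 = ~(in1 ^ u4) = ~(in1 ^ (~((in1 & in3) ^ (~(in2 ^ (in0 ^ in3))))))

~(in1 ^ (~((in1 & in3) ^ (~(in2 ^ (in0 ^ in3))))))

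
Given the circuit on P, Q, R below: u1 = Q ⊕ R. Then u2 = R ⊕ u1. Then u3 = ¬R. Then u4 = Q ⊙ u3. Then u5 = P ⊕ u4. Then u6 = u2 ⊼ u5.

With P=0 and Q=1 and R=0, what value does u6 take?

0

u1 = 1 ⊕ 0 = 1
u2 = 0 ⊕ 1 = 1
u3 = ¬0 = 1
u4 = 1 ⊙ 1 = 1
u5 = 0 ⊕ 1 = 1
u6 = 1 ⊼ 1 = 0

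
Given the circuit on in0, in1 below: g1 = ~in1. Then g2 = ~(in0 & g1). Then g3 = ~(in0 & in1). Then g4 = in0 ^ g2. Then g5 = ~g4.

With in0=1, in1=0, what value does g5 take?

g1 = ~0 = 1
g2 = ~(1 & 1) = 0
g4 = 1 ^ 0 = 1
g5 = ~1 = 0

0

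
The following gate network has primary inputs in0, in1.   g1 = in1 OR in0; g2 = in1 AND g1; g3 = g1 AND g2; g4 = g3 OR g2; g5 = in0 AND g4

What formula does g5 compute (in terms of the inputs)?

g1 = in1 OR in0
g2 = in1 AND g1 = in1 AND (in1 OR in0)
g3 = g1 AND g2 = (in1 OR in0) AND (in1 AND (in1 OR in0))
g4 = g3 OR g2 = ((in1 OR in0) AND (in1 AND (in1 OR in0))) OR (in1 AND (in1 OR in0))
g5 = in0 AND g4 = in0 AND (((in1 OR in0) AND (in1 AND (in1 OR in0))) OR (in1 AND (in1 OR in0)))

in0 AND (((in1 OR in0) AND (in1 AND (in1 OR in0))) OR (in1 AND (in1 OR in0)))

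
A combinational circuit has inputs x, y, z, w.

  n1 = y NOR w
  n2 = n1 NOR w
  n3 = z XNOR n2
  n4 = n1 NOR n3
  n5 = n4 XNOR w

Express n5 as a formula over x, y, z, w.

((y NOR w) NOR (z XNOR ((y NOR w) NOR w))) XNOR w

n1 = y NOR w
n2 = n1 NOR w = (y NOR w) NOR w
n3 = z XNOR n2 = z XNOR ((y NOR w) NOR w)
n4 = n1 NOR n3 = (y NOR w) NOR (z XNOR ((y NOR w) NOR w))
n5 = n4 XNOR w = ((y NOR w) NOR (z XNOR ((y NOR w) NOR w))) XNOR w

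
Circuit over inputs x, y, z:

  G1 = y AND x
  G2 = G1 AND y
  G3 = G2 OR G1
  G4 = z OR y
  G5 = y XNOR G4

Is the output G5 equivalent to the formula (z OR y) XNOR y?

G4 = z OR y
G5 = y XNOR G4 = y XNOR (z OR y)
At x=0, y=0, z=1: circuit gives 0, formula gives 0.
At x=0, y=0, z=0: circuit gives 1, formula gives 1.
Agrees on all 8 inputs.

Yes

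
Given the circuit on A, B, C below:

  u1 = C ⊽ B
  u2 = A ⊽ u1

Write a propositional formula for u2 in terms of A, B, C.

u1 = C ⊽ B
u2 = A ⊽ u1 = A ⊽ (C ⊽ B)

A ⊽ (C ⊽ B)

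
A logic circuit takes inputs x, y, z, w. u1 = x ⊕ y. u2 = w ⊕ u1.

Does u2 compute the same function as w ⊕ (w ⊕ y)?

u1 = x ⊕ y
u2 = w ⊕ u1 = w ⊕ (x ⊕ y)
At x=0, y=0, z=0, w=1: circuit gives 1, formula gives 0.

No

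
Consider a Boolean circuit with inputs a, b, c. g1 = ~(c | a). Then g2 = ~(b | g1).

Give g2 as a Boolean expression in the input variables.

~(b | (~(c | a)))

g1 = ~(c | a)
g2 = ~(b | g1) = ~(b | (~(c | a)))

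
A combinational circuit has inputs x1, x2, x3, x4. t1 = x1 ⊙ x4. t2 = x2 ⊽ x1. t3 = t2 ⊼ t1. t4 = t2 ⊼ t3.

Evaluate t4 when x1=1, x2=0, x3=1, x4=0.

t1 = 1 ⊙ 0 = 0
t2 = 0 ⊽ 1 = 0
t3 = 0 ⊼ 0 = 1
t4 = 0 ⊼ 1 = 1

1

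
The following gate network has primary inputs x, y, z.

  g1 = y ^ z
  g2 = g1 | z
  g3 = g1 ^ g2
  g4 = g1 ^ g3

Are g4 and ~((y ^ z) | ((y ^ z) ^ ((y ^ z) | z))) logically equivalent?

No

g1 = y ^ z
g2 = g1 | z = (y ^ z) | z
g3 = g1 ^ g2 = (y ^ z) ^ ((y ^ z) | z)
g4 = g1 ^ g3 = (y ^ z) ^ ((y ^ z) ^ ((y ^ z) | z))
At x=0, y=0, z=0: circuit gives 0, formula gives 1.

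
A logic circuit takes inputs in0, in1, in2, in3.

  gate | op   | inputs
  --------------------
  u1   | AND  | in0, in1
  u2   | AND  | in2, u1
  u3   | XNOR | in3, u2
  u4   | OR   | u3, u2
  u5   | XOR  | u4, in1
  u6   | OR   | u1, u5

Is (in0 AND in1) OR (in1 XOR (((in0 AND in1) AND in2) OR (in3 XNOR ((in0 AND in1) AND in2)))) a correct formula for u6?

Yes

u1 = in0 AND in1
u2 = in2 AND u1 = in2 AND (in0 AND in1)
u3 = in3 XNOR u2 = in3 XNOR (in2 AND (in0 AND in1))
u4 = u3 OR u2 = (in3 XNOR (in2 AND (in0 AND in1))) OR (in2 AND (in0 AND in1))
u5 = u4 XOR in1 = ((in3 XNOR (in2 AND (in0 AND in1))) OR (in2 AND (in0 AND in1))) XOR in1
u6 = u1 OR u5 = (in0 AND in1) OR (((in3 XNOR (in2 AND (in0 AND in1))) OR (in2 AND (in0 AND in1))) XOR in1)
At in0=0, in1=0, in2=0, in3=1: circuit gives 0, formula gives 0.
At in0=0, in1=0, in2=0, in3=0: circuit gives 1, formula gives 1.
Agrees on all 16 inputs.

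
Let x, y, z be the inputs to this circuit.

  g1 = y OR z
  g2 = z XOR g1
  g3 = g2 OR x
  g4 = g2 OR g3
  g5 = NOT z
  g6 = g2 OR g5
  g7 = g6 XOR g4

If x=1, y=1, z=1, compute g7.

1

g1 = 1 OR 1 = 1
g2 = 1 XOR 1 = 0
g3 = 0 OR 1 = 1
g4 = 0 OR 1 = 1
g5 = NOT 1 = 0
g6 = 0 OR 0 = 0
g7 = 0 XOR 1 = 1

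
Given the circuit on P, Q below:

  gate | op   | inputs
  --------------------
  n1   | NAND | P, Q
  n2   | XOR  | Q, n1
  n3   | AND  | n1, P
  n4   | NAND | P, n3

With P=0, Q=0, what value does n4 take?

1

n1 = 0 NAND 0 = 1
n3 = 1 AND 0 = 0
n4 = 0 NAND 0 = 1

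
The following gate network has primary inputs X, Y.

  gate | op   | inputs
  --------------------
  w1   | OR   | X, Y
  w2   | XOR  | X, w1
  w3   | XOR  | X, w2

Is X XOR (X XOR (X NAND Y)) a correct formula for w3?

No

w1 = X OR Y
w2 = X XOR w1 = X XOR (X OR Y)
w3 = X XOR w2 = X XOR (X XOR (X OR Y))
At X=0, Y=0: circuit gives 0, formula gives 1.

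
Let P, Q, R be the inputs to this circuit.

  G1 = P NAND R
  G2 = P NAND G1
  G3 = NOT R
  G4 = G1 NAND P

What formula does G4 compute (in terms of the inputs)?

(P NAND R) NAND P

G1 = P NAND R
G4 = G1 NAND P = (P NAND R) NAND P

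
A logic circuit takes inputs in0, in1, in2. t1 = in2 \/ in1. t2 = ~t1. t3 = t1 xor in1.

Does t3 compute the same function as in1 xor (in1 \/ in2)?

Yes

t1 = in2 \/ in1
t3 = t1 xor in1 = (in2 \/ in1) xor in1
At in0=0, in1=0, in2=0: circuit gives 0, formula gives 0.
At in0=0, in1=0, in2=1: circuit gives 1, formula gives 1.
Agrees on all 8 inputs.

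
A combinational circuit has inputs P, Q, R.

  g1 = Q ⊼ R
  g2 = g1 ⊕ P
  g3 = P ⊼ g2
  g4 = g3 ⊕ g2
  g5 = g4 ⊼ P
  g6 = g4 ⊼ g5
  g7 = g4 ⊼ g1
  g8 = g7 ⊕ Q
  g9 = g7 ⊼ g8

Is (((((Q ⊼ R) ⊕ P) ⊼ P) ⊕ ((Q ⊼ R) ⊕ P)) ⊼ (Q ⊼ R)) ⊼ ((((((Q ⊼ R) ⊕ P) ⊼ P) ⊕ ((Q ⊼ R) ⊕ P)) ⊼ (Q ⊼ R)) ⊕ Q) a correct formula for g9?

Yes

g1 = Q ⊼ R
g2 = g1 ⊕ P = (Q ⊼ R) ⊕ P
g3 = P ⊼ g2 = P ⊼ ((Q ⊼ R) ⊕ P)
g4 = g3 ⊕ g2 = (P ⊼ ((Q ⊼ R) ⊕ P)) ⊕ ((Q ⊼ R) ⊕ P)
g7 = g4 ⊼ g1 = ((P ⊼ ((Q ⊼ R) ⊕ P)) ⊕ ((Q ⊼ R) ⊕ P)) ⊼ (Q ⊼ R)
g8 = g7 ⊕ Q = (((P ⊼ ((Q ⊼ R) ⊕ P)) ⊕ ((Q ⊼ R) ⊕ P)) ⊼ (Q ⊼ R)) ⊕ Q
g9 = g7 ⊼ g8 = (((P ⊼ ((Q ⊼ R) ⊕ P)) ⊕ ((Q ⊼ R) ⊕ P)) ⊼ (Q ⊼ R)) ⊼ ((((P ⊼ ((Q ⊼ R) ⊕ P)) ⊕ ((Q ⊼ R) ⊕ P)) ⊼ (Q ⊼ R)) ⊕ Q)
At P=0, Q=0, R=0: circuit gives 0, formula gives 0.
At P=0, Q=1, R=0: circuit gives 1, formula gives 1.
Agrees on all 8 inputs.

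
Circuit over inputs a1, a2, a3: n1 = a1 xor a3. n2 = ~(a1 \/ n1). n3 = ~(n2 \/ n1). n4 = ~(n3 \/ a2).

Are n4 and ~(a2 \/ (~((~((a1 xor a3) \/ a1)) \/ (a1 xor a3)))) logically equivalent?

n1 = a1 xor a3
n2 = ~(a1 \/ n1) = ~(a1 \/ (a1 xor a3))
n3 = ~(n2 \/ n1) = ~((~(a1 \/ (a1 xor a3))) \/ (a1 xor a3))
n4 = ~(n3 \/ a2) = ~((~((~(a1 \/ (a1 xor a3))) \/ (a1 xor a3))) \/ a2)
At a1=0, a2=1, a3=0: circuit gives 0, formula gives 0.
At a1=0, a2=0, a3=0: circuit gives 1, formula gives 1.
Agrees on all 8 inputs.

Yes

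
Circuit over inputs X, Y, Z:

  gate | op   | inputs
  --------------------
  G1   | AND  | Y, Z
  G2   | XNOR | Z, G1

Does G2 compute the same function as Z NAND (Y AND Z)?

G1 = Y AND Z
G2 = Z XNOR G1 = Z XNOR (Y AND Z)
At X=0, Y=0, Z=1: circuit gives 0, formula gives 1.

No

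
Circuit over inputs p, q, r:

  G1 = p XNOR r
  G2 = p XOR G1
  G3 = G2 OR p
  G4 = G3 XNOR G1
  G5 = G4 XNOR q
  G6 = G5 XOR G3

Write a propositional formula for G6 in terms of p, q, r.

((((p XOR (p XNOR r)) OR p) XNOR (p XNOR r)) XNOR q) XOR ((p XOR (p XNOR r)) OR p)

G1 = p XNOR r
G2 = p XOR G1 = p XOR (p XNOR r)
G3 = G2 OR p = (p XOR (p XNOR r)) OR p
G4 = G3 XNOR G1 = ((p XOR (p XNOR r)) OR p) XNOR (p XNOR r)
G5 = G4 XNOR q = (((p XOR (p XNOR r)) OR p) XNOR (p XNOR r)) XNOR q
G6 = G5 XOR G3 = ((((p XOR (p XNOR r)) OR p) XNOR (p XNOR r)) XNOR q) XOR ((p XOR (p XNOR r)) OR p)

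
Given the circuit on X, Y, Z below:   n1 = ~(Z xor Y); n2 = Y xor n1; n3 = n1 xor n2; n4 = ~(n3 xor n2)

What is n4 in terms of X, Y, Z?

~(((~(Z xor Y)) xor (Y xor (~(Z xor Y)))) xor (Y xor (~(Z xor Y))))

n1 = ~(Z xor Y)
n2 = Y xor n1 = Y xor (~(Z xor Y))
n3 = n1 xor n2 = (~(Z xor Y)) xor (Y xor (~(Z xor Y)))
n4 = ~(n3 xor n2) = ~(((~(Z xor Y)) xor (Y xor (~(Z xor Y)))) xor (Y xor (~(Z xor Y))))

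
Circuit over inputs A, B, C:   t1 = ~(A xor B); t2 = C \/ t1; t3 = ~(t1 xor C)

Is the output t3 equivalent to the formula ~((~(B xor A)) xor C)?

Yes

t1 = ~(A xor B)
t3 = ~(t1 xor C) = ~((~(A xor B)) xor C)
At A=0, B=0, C=0: circuit gives 0, formula gives 0.
At A=0, B=0, C=1: circuit gives 1, formula gives 1.
Agrees on all 8 inputs.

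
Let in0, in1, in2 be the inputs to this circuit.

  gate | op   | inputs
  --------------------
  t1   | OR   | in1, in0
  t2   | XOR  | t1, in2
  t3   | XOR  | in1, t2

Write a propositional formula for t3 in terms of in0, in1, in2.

in1 XOR ((in1 OR in0) XOR in2)

t1 = in1 OR in0
t2 = t1 XOR in2 = (in1 OR in0) XOR in2
t3 = in1 XOR t2 = in1 XOR ((in1 OR in0) XOR in2)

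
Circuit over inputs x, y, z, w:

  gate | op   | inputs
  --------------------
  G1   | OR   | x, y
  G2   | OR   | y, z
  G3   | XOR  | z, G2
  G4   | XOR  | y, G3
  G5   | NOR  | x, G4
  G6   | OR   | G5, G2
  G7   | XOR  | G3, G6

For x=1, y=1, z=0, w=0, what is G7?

G2 = 1 OR 0 = 1
G3 = 0 XOR 1 = 1
G4 = 1 XOR 1 = 0
G5 = 1 NOR 0 = 0
G6 = 0 OR 1 = 1
G7 = 1 XOR 1 = 0

0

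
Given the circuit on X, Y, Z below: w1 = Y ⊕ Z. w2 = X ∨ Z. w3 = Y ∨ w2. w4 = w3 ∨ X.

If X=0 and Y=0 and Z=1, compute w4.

w2 = 0 ∨ 1 = 1
w3 = 0 ∨ 1 = 1
w4 = 1 ∨ 0 = 1

1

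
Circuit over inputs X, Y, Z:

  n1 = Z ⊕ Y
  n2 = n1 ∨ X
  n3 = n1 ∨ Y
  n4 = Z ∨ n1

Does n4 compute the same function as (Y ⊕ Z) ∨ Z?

n1 = Z ⊕ Y
n4 = Z ∨ n1 = Z ∨ (Z ⊕ Y)
At X=0, Y=0, Z=0: circuit gives 0, formula gives 0.
At X=0, Y=0, Z=1: circuit gives 1, formula gives 1.
Agrees on all 8 inputs.

Yes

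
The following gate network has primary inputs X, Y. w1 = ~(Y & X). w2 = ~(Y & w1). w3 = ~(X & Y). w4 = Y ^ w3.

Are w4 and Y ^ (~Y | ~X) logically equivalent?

Yes

w3 = ~(X & Y)
w4 = Y ^ w3 = Y ^ (~(X & Y))
At X=0, Y=1: circuit gives 0, formula gives 0.
At X=0, Y=0: circuit gives 1, formula gives 1.
Agrees on all 4 inputs.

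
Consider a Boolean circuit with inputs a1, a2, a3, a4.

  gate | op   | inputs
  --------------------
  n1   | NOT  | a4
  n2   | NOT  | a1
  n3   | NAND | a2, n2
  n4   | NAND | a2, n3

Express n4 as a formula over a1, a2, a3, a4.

a2 NAND (a2 NAND NOT a1)

n2 = NOT a1
n3 = a2 NAND n2 = a2 NAND NOT a1
n4 = a2 NAND n3 = a2 NAND (a2 NAND NOT a1)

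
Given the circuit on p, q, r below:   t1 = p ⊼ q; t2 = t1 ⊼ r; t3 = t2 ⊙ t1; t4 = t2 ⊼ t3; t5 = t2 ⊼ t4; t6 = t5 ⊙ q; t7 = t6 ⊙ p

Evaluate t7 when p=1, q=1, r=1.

t1 = 1 ⊼ 1 = 0
t2 = 0 ⊼ 1 = 1
t3 = 1 ⊙ 0 = 0
t4 = 1 ⊼ 0 = 1
t5 = 1 ⊼ 1 = 0
t6 = 0 ⊙ 1 = 0
t7 = 0 ⊙ 1 = 0

0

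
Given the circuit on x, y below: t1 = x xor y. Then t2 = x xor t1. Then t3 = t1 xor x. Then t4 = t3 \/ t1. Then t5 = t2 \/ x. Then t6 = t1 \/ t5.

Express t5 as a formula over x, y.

t1 = x xor y
t2 = x xor t1 = x xor (x xor y)
t5 = t2 \/ x = (x xor (x xor y)) \/ x

(x xor (x xor y)) \/ x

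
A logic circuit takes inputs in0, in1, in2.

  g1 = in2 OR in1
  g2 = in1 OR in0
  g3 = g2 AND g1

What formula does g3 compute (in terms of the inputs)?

g1 = in2 OR in1
g2 = in1 OR in0
g3 = g2 AND g1 = (in1 OR in0) AND (in2 OR in1)

(in1 OR in0) AND (in2 OR in1)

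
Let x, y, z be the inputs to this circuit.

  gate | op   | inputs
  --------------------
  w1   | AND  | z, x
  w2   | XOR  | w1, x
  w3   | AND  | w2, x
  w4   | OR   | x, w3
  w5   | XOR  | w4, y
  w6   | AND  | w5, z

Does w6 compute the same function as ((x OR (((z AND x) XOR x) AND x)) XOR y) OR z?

w1 = z AND x
w2 = w1 XOR x = (z AND x) XOR x
w3 = w2 AND x = ((z AND x) XOR x) AND x
w4 = x OR w3 = x OR (((z AND x) XOR x) AND x)
w5 = w4 XOR y = (x OR (((z AND x) XOR x) AND x)) XOR y
w6 = w5 AND z = ((x OR (((z AND x) XOR x) AND x)) XOR y) AND z
At x=0, y=0, z=1: circuit gives 0, formula gives 1.

No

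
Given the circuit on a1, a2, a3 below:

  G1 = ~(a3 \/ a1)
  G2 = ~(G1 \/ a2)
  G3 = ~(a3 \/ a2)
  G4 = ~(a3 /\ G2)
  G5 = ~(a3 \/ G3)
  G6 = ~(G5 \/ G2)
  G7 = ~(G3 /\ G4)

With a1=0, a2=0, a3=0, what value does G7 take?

G1 = ~(0 \/ 0) = 1
G2 = ~(1 \/ 0) = 0
G3 = ~(0 \/ 0) = 1
G4 = ~(0 /\ 0) = 1
G7 = ~(1 /\ 1) = 0

0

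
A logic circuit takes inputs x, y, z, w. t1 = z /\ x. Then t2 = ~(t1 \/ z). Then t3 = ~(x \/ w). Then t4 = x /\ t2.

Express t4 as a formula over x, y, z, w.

t1 = z /\ x
t2 = ~(t1 \/ z) = ~((z /\ x) \/ z)
t4 = x /\ t2 = x /\ (~((z /\ x) \/ z))

x /\ (~((z /\ x) \/ z))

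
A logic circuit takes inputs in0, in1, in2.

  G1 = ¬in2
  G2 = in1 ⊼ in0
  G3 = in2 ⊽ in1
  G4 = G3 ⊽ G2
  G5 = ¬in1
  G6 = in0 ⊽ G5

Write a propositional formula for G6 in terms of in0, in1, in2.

in0 ⊽ ¬in1

G5 = ¬in1
G6 = in0 ⊽ G5 = in0 ⊽ ¬in1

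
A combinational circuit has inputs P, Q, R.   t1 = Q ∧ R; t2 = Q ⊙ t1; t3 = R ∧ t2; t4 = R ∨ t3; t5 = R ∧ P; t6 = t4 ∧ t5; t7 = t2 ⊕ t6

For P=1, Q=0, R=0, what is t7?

t1 = 0 ∧ 0 = 0
t2 = 0 ⊙ 0 = 1
t3 = 0 ∧ 1 = 0
t4 = 0 ∨ 0 = 0
t5 = 0 ∧ 1 = 0
t6 = 0 ∧ 0 = 0
t7 = 1 ⊕ 0 = 1

1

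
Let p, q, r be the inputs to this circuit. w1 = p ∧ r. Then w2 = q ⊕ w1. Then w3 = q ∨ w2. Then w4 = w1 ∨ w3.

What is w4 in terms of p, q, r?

(p ∧ r) ∨ (q ∨ (q ⊕ (p ∧ r)))

w1 = p ∧ r
w2 = q ⊕ w1 = q ⊕ (p ∧ r)
w3 = q ∨ w2 = q ∨ (q ⊕ (p ∧ r))
w4 = w1 ∨ w3 = (p ∧ r) ∨ (q ∨ (q ⊕ (p ∧ r)))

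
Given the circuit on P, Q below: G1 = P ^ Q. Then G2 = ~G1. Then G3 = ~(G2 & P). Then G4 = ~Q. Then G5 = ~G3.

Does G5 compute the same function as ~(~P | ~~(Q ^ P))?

Yes

G1 = P ^ Q
G2 = ~G1 = ~(P ^ Q)
G3 = ~(G2 & P) = ~(~(P ^ Q) & P)
G5 = ~G3 = ~(~(~(P ^ Q) & P))
At P=0, Q=0: circuit gives 0, formula gives 0.
At P=1, Q=1: circuit gives 1, formula gives 1.
Agrees on all 4 inputs.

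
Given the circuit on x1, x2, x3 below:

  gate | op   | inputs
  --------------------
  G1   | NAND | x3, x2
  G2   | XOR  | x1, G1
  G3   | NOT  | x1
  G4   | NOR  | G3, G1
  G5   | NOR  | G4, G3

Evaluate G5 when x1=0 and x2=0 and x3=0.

0

G1 = 0 NAND 0 = 1
G3 = NOT 0 = 1
G4 = 1 NOR 1 = 0
G5 = 0 NOR 1 = 0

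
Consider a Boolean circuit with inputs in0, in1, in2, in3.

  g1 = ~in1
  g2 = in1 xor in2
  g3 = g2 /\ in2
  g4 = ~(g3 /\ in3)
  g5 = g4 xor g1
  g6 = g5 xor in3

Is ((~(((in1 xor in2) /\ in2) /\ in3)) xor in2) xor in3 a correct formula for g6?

No

g1 = ~in1
g2 = in1 xor in2
g3 = g2 /\ in2 = (in1 xor in2) /\ in2
g4 = ~(g3 /\ in3) = ~(((in1 xor in2) /\ in2) /\ in3)
g5 = g4 xor g1 = (~(((in1 xor in2) /\ in2) /\ in3)) xor ~in1
g6 = g5 xor in3 = ((~(((in1 xor in2) /\ in2) /\ in3)) xor ~in1) xor in3
At in0=0, in1=0, in2=0, in3=0: circuit gives 0, formula gives 1.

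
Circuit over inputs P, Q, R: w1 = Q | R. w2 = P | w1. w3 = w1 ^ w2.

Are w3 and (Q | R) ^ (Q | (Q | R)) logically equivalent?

w1 = Q | R
w2 = P | w1 = P | (Q | R)
w3 = w1 ^ w2 = (Q | R) ^ (P | (Q | R))
At P=1, Q=0, R=0: circuit gives 1, formula gives 0.

No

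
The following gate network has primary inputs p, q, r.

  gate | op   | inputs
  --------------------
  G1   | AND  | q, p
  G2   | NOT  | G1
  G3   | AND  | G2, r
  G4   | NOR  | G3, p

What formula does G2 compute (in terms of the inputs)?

G1 = q AND p
G2 = NOT G1 = NOT (q AND p)

NOT (q AND p)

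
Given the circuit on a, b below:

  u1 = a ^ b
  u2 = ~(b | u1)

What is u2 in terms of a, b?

~(b | (a ^ b))

u1 = a ^ b
u2 = ~(b | u1) = ~(b | (a ^ b))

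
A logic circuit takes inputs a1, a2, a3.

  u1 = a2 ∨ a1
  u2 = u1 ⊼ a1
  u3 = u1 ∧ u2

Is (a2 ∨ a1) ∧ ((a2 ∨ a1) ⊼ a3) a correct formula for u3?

No

u1 = a2 ∨ a1
u2 = u1 ⊼ a1 = (a2 ∨ a1) ⊼ a1
u3 = u1 ∧ u2 = (a2 ∨ a1) ∧ ((a2 ∨ a1) ⊼ a1)
At a1=0, a2=1, a3=1: circuit gives 1, formula gives 0.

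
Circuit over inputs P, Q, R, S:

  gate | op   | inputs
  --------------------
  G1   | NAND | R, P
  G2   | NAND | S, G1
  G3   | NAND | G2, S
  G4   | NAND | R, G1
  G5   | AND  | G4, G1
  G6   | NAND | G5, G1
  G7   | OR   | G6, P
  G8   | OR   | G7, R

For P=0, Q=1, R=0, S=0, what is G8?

0

G1 = 0 NAND 0 = 1
G4 = 0 NAND 1 = 1
G5 = 1 AND 1 = 1
G6 = 1 NAND 1 = 0
G7 = 0 OR 0 = 0
G8 = 0 OR 0 = 0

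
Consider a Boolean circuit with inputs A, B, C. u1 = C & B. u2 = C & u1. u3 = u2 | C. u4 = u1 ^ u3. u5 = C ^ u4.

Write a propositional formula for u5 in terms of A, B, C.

u1 = C & B
u2 = C & u1 = C & (C & B)
u3 = u2 | C = (C & (C & B)) | C
u4 = u1 ^ u3 = (C & B) ^ ((C & (C & B)) | C)
u5 = C ^ u4 = C ^ ((C & B) ^ ((C & (C & B)) | C))

C ^ ((C & B) ^ ((C & (C & B)) | C))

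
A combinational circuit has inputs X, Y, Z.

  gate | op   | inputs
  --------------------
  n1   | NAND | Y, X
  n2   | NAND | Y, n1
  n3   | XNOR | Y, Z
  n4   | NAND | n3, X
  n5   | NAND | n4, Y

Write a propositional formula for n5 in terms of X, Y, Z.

((Y XNOR Z) NAND X) NAND Y

n3 = Y XNOR Z
n4 = n3 NAND X = (Y XNOR Z) NAND X
n5 = n4 NAND Y = ((Y XNOR Z) NAND X) NAND Y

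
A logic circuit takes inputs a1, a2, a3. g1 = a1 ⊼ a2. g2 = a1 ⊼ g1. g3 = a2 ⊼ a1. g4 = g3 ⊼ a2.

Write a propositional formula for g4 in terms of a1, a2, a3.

(a2 ⊼ a1) ⊼ a2

g3 = a2 ⊼ a1
g4 = g3 ⊼ a2 = (a2 ⊼ a1) ⊼ a2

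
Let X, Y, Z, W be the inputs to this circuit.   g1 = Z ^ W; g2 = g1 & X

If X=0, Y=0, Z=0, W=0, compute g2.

g1 = 0 ^ 0 = 0
g2 = 0 & 0 = 0

0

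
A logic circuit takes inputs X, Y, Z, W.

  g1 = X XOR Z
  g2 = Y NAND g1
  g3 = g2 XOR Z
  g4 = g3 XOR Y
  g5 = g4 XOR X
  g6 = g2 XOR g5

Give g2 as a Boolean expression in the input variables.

Y NAND (X XOR Z)

g1 = X XOR Z
g2 = Y NAND g1 = Y NAND (X XOR Z)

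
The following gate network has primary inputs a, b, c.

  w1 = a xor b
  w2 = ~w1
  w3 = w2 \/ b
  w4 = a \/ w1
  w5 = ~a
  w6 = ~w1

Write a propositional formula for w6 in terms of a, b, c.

~(a xor b)

w1 = a xor b
w6 = ~w1 = ~(a xor b)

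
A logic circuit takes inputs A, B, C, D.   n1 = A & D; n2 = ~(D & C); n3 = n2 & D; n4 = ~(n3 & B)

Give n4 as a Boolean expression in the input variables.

~(((~(D & C)) & D) & B)

n2 = ~(D & C)
n3 = n2 & D = (~(D & C)) & D
n4 = ~(n3 & B) = ~(((~(D & C)) & D) & B)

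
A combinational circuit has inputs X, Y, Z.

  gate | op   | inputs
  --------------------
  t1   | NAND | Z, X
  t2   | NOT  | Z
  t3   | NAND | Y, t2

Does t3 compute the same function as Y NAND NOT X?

t2 = NOT Z
t3 = Y NAND t2 = Y NAND NOT Z
At X=0, Y=1, Z=1: circuit gives 1, formula gives 0.

No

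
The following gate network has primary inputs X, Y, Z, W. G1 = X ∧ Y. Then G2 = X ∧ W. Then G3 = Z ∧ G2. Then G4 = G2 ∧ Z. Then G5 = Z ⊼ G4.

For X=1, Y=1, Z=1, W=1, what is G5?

0

G2 = 1 ∧ 1 = 1
G4 = 1 ∧ 1 = 1
G5 = 1 ⊼ 1 = 0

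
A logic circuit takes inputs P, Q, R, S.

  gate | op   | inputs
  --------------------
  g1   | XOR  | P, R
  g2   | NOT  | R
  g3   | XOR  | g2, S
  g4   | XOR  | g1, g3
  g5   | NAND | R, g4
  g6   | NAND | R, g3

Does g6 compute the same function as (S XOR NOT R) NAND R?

Yes

g2 = NOT R
g3 = g2 XOR S = NOT R XOR S
g6 = R NAND g3 = R NAND (NOT R XOR S)
At P=0, Q=0, R=1, S=1: circuit gives 0, formula gives 0.
At P=0, Q=0, R=0, S=0: circuit gives 1, formula gives 1.
Agrees on all 16 inputs.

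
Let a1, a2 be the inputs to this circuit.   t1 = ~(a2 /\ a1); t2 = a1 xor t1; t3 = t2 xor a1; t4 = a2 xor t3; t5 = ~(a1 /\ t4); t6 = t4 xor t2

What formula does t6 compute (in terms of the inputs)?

t1 = ~(a2 /\ a1)
t2 = a1 xor t1 = a1 xor (~(a2 /\ a1))
t3 = t2 xor a1 = (a1 xor (~(a2 /\ a1))) xor a1
t4 = a2 xor t3 = a2 xor ((a1 xor (~(a2 /\ a1))) xor a1)
t6 = t4 xor t2 = (a2 xor ((a1 xor (~(a2 /\ a1))) xor a1)) xor (a1 xor (~(a2 /\ a1)))

(a2 xor ((a1 xor (~(a2 /\ a1))) xor a1)) xor (a1 xor (~(a2 /\ a1)))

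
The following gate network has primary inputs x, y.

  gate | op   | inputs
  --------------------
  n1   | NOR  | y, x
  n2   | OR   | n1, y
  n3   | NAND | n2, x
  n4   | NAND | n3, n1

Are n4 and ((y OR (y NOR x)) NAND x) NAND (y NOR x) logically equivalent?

n1 = y NOR x
n2 = n1 OR y = (y NOR x) OR y
n3 = n2 NAND x = ((y NOR x) OR y) NAND x
n4 = n3 NAND n1 = (((y NOR x) OR y) NAND x) NAND (y NOR x)
At x=0, y=0: circuit gives 0, formula gives 0.
At x=0, y=1: circuit gives 1, formula gives 1.
Agrees on all 4 inputs.

Yes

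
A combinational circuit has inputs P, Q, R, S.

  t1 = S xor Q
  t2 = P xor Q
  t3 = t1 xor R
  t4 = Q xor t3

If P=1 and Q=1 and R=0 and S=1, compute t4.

t1 = 1 xor 1 = 0
t3 = 0 xor 0 = 0
t4 = 1 xor 0 = 1

1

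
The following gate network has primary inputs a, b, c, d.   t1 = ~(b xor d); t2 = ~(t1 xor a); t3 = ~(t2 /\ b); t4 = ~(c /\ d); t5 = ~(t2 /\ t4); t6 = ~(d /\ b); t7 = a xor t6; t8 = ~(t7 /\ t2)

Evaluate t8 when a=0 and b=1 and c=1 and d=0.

t1 = ~(1 xor 0) = 0
t2 = ~(0 xor 0) = 1
t6 = ~(0 /\ 1) = 1
t7 = 0 xor 1 = 1
t8 = ~(1 /\ 1) = 0

0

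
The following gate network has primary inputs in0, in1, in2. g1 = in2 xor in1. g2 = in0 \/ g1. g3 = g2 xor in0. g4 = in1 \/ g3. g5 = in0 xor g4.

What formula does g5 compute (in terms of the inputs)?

g1 = in2 xor in1
g2 = in0 \/ g1 = in0 \/ (in2 xor in1)
g3 = g2 xor in0 = (in0 \/ (in2 xor in1)) xor in0
g4 = in1 \/ g3 = in1 \/ ((in0 \/ (in2 xor in1)) xor in0)
g5 = in0 xor g4 = in0 xor (in1 \/ ((in0 \/ (in2 xor in1)) xor in0))

in0 xor (in1 \/ ((in0 \/ (in2 xor in1)) xor in0))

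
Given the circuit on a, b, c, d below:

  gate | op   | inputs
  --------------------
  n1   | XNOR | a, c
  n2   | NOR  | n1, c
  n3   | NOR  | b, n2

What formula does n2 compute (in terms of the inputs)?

n1 = a XNOR c
n2 = n1 NOR c = (a XNOR c) NOR c

(a XNOR c) NOR c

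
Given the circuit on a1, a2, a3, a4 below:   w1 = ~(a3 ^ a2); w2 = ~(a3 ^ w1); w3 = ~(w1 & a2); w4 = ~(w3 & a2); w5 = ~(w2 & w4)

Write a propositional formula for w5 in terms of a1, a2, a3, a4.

w1 = ~(a3 ^ a2)
w2 = ~(a3 ^ w1) = ~(a3 ^ (~(a3 ^ a2)))
w3 = ~(w1 & a2) = ~((~(a3 ^ a2)) & a2)
w4 = ~(w3 & a2) = ~((~((~(a3 ^ a2)) & a2)) & a2)
w5 = ~(w2 & w4) = ~((~(a3 ^ (~(a3 ^ a2)))) & (~((~((~(a3 ^ a2)) & a2)) & a2)))

~((~(a3 ^ (~(a3 ^ a2)))) & (~((~((~(a3 ^ a2)) & a2)) & a2)))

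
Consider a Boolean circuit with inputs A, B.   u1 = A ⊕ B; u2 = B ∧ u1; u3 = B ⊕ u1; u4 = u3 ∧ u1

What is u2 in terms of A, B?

u1 = A ⊕ B
u2 = B ∧ u1 = B ∧ (A ⊕ B)

B ∧ (A ⊕ B)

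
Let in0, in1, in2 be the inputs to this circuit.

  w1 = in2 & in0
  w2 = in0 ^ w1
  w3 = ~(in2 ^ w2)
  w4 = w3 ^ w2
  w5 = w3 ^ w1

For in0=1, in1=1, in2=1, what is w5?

1

w1 = 1 & 1 = 1
w2 = 1 ^ 1 = 0
w3 = ~(1 ^ 0) = 0
w5 = 0 ^ 1 = 1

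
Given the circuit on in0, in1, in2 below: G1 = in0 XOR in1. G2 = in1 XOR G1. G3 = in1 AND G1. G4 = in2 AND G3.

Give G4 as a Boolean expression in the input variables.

in2 AND (in1 AND (in0 XOR in1))

G1 = in0 XOR in1
G3 = in1 AND G1 = in1 AND (in0 XOR in1)
G4 = in2 AND G3 = in2 AND (in1 AND (in0 XOR in1))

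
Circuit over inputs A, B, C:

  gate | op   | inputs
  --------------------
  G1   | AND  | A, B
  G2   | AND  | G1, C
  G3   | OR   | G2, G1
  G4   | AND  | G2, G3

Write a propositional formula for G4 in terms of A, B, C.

((A AND B) AND C) AND (((A AND B) AND C) OR (A AND B))

G1 = A AND B
G2 = G1 AND C = (A AND B) AND C
G3 = G2 OR G1 = ((A AND B) AND C) OR (A AND B)
G4 = G2 AND G3 = ((A AND B) AND C) AND (((A AND B) AND C) OR (A AND B))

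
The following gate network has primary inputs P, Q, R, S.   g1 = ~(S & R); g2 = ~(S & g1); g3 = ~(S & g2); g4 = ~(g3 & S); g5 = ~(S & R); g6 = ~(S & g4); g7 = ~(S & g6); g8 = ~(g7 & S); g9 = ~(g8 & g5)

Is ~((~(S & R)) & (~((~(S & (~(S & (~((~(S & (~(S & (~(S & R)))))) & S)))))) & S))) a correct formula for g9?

Yes

g1 = ~(S & R)
g2 = ~(S & g1) = ~(S & (~(S & R)))
g3 = ~(S & g2) = ~(S & (~(S & (~(S & R)))))
g4 = ~(g3 & S) = ~((~(S & (~(S & (~(S & R)))))) & S)
g5 = ~(S & R)
g6 = ~(S & g4) = ~(S & (~((~(S & (~(S & (~(S & R)))))) & S)))
g7 = ~(S & g6) = ~(S & (~(S & (~((~(S & (~(S & (~(S & R)))))) & S)))))
g8 = ~(g7 & S) = ~((~(S & (~(S & (~((~(S & (~(S & (~(S & R)))))) & S)))))) & S)
g9 = ~(g8 & g5) = ~((~((~(S & (~(S & (~((~(S & (~(S & (~(S & R)))))) & S)))))) & S)) & (~(S & R)))
At P=0, Q=0, R=0, S=0: circuit gives 0, formula gives 0.
At P=0, Q=0, R=1, S=1: circuit gives 1, formula gives 1.
Agrees on all 16 inputs.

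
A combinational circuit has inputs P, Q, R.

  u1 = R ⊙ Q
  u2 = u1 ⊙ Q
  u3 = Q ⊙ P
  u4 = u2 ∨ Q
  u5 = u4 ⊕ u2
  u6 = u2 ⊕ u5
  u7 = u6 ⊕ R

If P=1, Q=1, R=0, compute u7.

1

u1 = 0 ⊙ 1 = 0
u2 = 0 ⊙ 1 = 0
u4 = 0 ∨ 1 = 1
u5 = 1 ⊕ 0 = 1
u6 = 0 ⊕ 1 = 1
u7 = 1 ⊕ 0 = 1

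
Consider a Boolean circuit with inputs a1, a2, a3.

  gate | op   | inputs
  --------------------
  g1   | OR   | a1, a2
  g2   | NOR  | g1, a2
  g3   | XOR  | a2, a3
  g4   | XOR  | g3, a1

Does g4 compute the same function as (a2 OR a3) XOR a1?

No

g3 = a2 XOR a3
g4 = g3 XOR a1 = (a2 XOR a3) XOR a1
At a1=0, a2=1, a3=1: circuit gives 0, formula gives 1.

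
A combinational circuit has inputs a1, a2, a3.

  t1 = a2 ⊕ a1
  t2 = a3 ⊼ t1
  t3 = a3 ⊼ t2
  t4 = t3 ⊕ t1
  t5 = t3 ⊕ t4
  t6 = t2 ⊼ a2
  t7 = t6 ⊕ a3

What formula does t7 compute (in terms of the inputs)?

((a3 ⊼ (a2 ⊕ a1)) ⊼ a2) ⊕ a3

t1 = a2 ⊕ a1
t2 = a3 ⊼ t1 = a3 ⊼ (a2 ⊕ a1)
t6 = t2 ⊼ a2 = (a3 ⊼ (a2 ⊕ a1)) ⊼ a2
t7 = t6 ⊕ a3 = ((a3 ⊼ (a2 ⊕ a1)) ⊼ a2) ⊕ a3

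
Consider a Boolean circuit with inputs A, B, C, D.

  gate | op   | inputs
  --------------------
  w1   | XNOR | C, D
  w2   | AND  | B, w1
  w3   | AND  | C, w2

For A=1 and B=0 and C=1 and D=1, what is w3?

0

w1 = 1 XNOR 1 = 1
w2 = 0 AND 1 = 0
w3 = 1 AND 0 = 0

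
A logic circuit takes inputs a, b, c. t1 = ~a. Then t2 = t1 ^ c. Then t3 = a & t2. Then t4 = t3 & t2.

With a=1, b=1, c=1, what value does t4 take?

t1 = ~1 = 0
t2 = 0 ^ 1 = 1
t3 = 1 & 1 = 1
t4 = 1 & 1 = 1

1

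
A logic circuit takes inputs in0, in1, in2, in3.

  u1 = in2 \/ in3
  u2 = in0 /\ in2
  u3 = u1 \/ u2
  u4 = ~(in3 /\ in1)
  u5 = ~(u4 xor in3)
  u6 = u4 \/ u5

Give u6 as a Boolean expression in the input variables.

u4 = ~(in3 /\ in1)
u5 = ~(u4 xor in3) = ~((~(in3 /\ in1)) xor in3)
u6 = u4 \/ u5 = (~(in3 /\ in1)) \/ (~((~(in3 /\ in1)) xor in3))

(~(in3 /\ in1)) \/ (~((~(in3 /\ in1)) xor in3))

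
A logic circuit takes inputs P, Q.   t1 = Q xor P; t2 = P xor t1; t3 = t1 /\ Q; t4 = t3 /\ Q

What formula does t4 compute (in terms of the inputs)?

t1 = Q xor P
t3 = t1 /\ Q = (Q xor P) /\ Q
t4 = t3 /\ Q = ((Q xor P) /\ Q) /\ Q

((Q xor P) /\ Q) /\ Q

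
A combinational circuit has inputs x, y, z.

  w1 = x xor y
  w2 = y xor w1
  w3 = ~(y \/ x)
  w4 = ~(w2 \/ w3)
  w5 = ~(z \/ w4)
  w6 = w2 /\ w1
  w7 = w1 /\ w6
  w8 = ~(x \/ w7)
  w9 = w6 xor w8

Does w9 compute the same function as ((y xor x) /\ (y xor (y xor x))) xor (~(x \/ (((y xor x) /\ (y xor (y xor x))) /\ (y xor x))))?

Yes

w1 = x xor y
w2 = y xor w1 = y xor (x xor y)
w6 = w2 /\ w1 = (y xor (x xor y)) /\ (x xor y)
w7 = w1 /\ w6 = (x xor y) /\ ((y xor (x xor y)) /\ (x xor y))
w8 = ~(x \/ w7) = ~(x \/ ((x xor y) /\ ((y xor (x xor y)) /\ (x xor y))))
w9 = w6 xor w8 = ((y xor (x xor y)) /\ (x xor y)) xor (~(x \/ ((x xor y) /\ ((y xor (x xor y)) /\ (x xor y)))))
At x=1, y=1, z=0: circuit gives 0, formula gives 0.
At x=0, y=0, z=0: circuit gives 1, formula gives 1.
Agrees on all 8 inputs.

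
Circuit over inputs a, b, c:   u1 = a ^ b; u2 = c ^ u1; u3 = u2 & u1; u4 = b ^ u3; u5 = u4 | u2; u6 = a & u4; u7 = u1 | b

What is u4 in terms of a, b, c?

b ^ ((c ^ (a ^ b)) & (a ^ b))

u1 = a ^ b
u2 = c ^ u1 = c ^ (a ^ b)
u3 = u2 & u1 = (c ^ (a ^ b)) & (a ^ b)
u4 = b ^ u3 = b ^ ((c ^ (a ^ b)) & (a ^ b))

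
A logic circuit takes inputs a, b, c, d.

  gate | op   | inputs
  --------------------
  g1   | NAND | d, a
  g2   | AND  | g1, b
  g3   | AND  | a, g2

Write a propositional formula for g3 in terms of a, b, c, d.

a AND ((d NAND a) AND b)

g1 = d NAND a
g2 = g1 AND b = (d NAND a) AND b
g3 = a AND g2 = a AND ((d NAND a) AND b)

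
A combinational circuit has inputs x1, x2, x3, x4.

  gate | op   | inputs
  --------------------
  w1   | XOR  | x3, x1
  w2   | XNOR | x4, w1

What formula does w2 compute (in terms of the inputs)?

x4 XNOR (x3 XOR x1)

w1 = x3 XOR x1
w2 = x4 XNOR w1 = x4 XNOR (x3 XOR x1)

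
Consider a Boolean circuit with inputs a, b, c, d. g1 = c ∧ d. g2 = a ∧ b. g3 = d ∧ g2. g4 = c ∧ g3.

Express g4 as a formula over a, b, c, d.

c ∧ (d ∧ (a ∧ b))

g2 = a ∧ b
g3 = d ∧ g2 = d ∧ (a ∧ b)
g4 = c ∧ g3 = c ∧ (d ∧ (a ∧ b))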